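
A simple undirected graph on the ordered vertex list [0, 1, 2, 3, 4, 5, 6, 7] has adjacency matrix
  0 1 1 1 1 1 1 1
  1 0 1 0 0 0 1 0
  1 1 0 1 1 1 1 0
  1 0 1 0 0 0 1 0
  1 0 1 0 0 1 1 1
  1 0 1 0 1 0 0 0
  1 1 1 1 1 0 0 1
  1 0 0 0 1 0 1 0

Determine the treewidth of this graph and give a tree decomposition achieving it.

Treewidth 3.
One such decomposition:
Bags: B1 = {0, 2, 4, 5}  B2 = {0, 2, 4, 6}  B3 = {0, 4, 6, 7}  B4 = {0, 2, 3, 6}  B5 = {0, 1, 2, 6}
Tree: B1–B2, B2–B3, B2–B4, B2–B5

Each bag holds 4 vertices, so the decomposition has width 3, which upper-bounds the treewidth. For the lower bound, the 4 vertices {0, 2, 4, 5} are pairwise adjacent, and any tree decomposition puts a clique entirely inside one bag — forcing width ≥ 3. The upper and lower bounds meet at 3, so that is the treewidth.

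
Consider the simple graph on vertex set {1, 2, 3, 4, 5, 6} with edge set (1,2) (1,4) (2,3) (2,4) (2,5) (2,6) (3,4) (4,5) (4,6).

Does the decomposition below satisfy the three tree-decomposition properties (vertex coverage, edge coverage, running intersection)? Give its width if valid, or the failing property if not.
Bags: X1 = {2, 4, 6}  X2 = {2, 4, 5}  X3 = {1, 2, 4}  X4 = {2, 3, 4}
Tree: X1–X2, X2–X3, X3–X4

Yes; width 2.

Vertex coverage: the bags together contain {1, 2, 3, 4, 5, 6}, the full vertex set. Edge coverage: each edge of G has both endpoints in at least one bag. Running intersection: for every vertex, the bags containing it form a connected subtree. All three properties hold, so this is a valid tree decomposition of width max|bag| − 1 = 2, and hence tw(G) ≤ 2.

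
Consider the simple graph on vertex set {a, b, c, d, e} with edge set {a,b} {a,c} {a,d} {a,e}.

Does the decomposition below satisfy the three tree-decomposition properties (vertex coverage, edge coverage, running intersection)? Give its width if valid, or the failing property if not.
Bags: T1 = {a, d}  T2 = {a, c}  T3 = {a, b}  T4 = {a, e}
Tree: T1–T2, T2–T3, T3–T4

Vertex coverage: the bags together contain {a, b, c, d, e}, the full vertex set. Edge coverage: each edge of G has both endpoints in at least one bag. Running intersection: for every vertex, the bags containing it form a connected subtree. All three properties hold, so this is a valid tree decomposition of width max|bag| − 1 = 1, and hence tw(G) ≤ 1.

Yes; width 1.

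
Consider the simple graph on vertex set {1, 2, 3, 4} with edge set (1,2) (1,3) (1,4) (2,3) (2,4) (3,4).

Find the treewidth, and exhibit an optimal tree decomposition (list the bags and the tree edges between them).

A single bag containing all 4 vertices is trivially a valid decomposition of width 3. For the lower bound, the 4 vertices {1, 2, 3, 4} are pairwise adjacent, and any tree decomposition puts a clique entirely inside one bag — forcing width ≥ 3. Hence tw(G) = 3 exactly.

Treewidth 3.
One such decomposition:
Bags: B1 = {1, 2, 3, 4}
Tree: (single bag)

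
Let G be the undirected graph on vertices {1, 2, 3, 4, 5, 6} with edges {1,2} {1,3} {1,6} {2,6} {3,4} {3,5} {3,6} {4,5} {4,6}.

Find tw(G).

A width-2 tree decomposition is:
Bags: B1 = {1, 3, 6}  B2 = {3, 4, 6}  B3 = {1, 2, 6}  B4 = {3, 4, 5}
Tree: B1–B2, B1–B3, B2–B4
Each bag holds 3 vertices, so the decomposition has width 2, which upper-bounds the treewidth. For the lower bound, the 3 vertices {1, 2, 6} are pairwise adjacent, and any tree decomposition puts a clique entirely inside one bag — forcing width ≥ 2. Therefore the treewidth is 2.

2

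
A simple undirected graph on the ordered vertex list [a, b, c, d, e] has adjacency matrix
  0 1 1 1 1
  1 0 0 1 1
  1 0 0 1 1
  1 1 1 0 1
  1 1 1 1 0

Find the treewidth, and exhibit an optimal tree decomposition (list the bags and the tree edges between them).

Treewidth 3.
One such decomposition:
Bags: B1 = {a, c, d, e}  B2 = {a, b, d, e}
Tree: B1–B2

Every bag has size at most 4, so the width is 4 − 1 = 3 and tw(G) ≤ 3. Conversely, {a, c, d, e} is a clique of size 4, and the vertices of any clique must share a bag in every tree decomposition; so some bag has ≥ 4 vertices and tw(G) ≥ 3. Combining the bounds, tw(G) = 3.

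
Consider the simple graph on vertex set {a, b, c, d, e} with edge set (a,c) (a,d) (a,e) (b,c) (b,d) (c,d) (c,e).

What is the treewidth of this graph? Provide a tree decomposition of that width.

The largest bag has 3 vertices, giving width 2; this decomposition certifies tw(G) ≤ 2. Conversely, {a, c, d} is a clique of size 3, and the vertices of any clique must share a bag in every tree decomposition; so some bag has ≥ 3 vertices and tw(G) ≥ 2. The upper and lower bounds meet at 2, so that is the treewidth.

Treewidth 2.
One such decomposition:
Bags: B1 = {a, c, d}  B2 = {b, c, d}  B3 = {a, c, e}
Tree: B1–B2, B1–B3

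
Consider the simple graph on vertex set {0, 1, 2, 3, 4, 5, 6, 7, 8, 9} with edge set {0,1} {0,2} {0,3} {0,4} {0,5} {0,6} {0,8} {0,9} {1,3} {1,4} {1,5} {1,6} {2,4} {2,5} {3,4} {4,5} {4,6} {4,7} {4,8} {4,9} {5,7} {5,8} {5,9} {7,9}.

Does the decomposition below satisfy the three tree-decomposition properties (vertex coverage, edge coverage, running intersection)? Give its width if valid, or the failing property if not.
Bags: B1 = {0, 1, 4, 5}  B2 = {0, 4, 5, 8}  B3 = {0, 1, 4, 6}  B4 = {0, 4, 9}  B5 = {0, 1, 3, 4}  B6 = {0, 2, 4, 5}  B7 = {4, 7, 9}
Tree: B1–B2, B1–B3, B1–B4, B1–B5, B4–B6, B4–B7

No — edge (5,9) lies in no bag.

A tree decomposition must satisfy three properties: every vertex lies in some bag; for every edge, both endpoints lie together in some bag; and for every vertex, the bags containing it form a connected subtree. Here edge (5,9) lies in no bag, so the decomposition is invalid.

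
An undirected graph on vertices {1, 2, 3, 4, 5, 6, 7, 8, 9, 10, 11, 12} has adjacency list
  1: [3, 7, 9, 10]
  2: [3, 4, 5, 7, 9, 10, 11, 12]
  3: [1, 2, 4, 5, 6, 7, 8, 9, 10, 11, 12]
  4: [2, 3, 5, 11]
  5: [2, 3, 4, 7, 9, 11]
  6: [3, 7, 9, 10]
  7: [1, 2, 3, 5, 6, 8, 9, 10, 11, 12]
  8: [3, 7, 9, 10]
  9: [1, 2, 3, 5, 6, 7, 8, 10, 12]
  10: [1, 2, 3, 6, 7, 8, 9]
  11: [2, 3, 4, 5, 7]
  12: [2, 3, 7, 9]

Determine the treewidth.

A width-4 tree decomposition is:
Bags: B1 = {2, 3, 5, 7, 9}  B2 = {2, 3, 7, 9, 10}  B3 = {3, 7, 8, 9, 10}  B4 = {2, 3, 5, 7, 11}  B5 = {2, 3, 4, 5, 11}  B6 = {2, 3, 7, 9, 12}  B7 = {1, 3, 7, 9, 10}  B8 = {3, 6, 7, 9, 10}
Tree: B1–B2, B2–B3, B1–B4, B4–B5, B1–B6, B3–B7, B7–B8
The largest bag has 5 vertices, giving width 4; this decomposition certifies tw(G) ≤ 4. On the other hand G contains the 5-clique {2, 3, 4, 5, 11}. A clique must lie in a single bag of any decomposition, so no decomposition can have width below 4. The upper and lower bounds meet at 4, so that is the treewidth.

4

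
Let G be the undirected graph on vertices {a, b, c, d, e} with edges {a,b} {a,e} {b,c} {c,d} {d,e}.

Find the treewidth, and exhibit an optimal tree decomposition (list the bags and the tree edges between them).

Treewidth 2.
One such decomposition:
Bags: B1 = {a, d, e}  B2 = {a, b, d}  B3 = {b, c, d}
Tree: B1–B2, B2–B3

Every bag has size at most 3, so the width is 3 − 1 = 2 and tw(G) ≤ 2. The edges d–e–a–b–c–d form a cycle, so G is not a tree and its treewidth is at least 2. The upper and lower bounds meet at 2, so that is the treewidth.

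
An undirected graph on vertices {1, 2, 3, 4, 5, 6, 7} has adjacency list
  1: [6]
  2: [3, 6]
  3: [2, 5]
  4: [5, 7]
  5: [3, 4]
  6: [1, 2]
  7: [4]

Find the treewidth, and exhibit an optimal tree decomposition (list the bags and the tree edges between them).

Treewidth 1.
One such decomposition:
Bags: B1 = {4, 7}  B2 = {4, 5}  B3 = {3, 5}  B4 = {2, 3}  B5 = {2, 6}  B6 = {1, 6}
Tree: B1–B2, B2–B3, B3–B4, B4–B5, B5–B6

Every bag has size at most 2, so the width is 2 − 1 = 1 and tw(G) ≤ 1. Since G has at least one edge (e.g. 7–4), it is not an edgeless graph, so tw(G) ≥ 1. Hence tw(G) = 1 exactly.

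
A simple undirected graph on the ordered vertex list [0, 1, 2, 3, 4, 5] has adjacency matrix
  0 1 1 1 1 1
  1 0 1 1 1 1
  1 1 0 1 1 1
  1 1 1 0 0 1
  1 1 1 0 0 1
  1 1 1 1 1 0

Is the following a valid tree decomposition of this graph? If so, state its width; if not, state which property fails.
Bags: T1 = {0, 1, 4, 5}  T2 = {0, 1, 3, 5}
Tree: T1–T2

A tree decomposition must satisfy three properties: every vertex lies in some bag; for every edge, both endpoints lie together in some bag; and for every vertex, the bags containing it form a connected subtree. Here vertex 2 appears in no bag, so the decomposition is invalid.

No — vertex 2 appears in no bag.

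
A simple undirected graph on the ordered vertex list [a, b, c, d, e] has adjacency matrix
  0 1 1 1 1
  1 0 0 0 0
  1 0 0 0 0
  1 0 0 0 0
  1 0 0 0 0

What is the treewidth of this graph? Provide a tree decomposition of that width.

Every bag has size at most 2, so the width is 2 − 1 = 1 and tw(G) ≤ 1. Any graph with an edge has treewidth ≥ 1, and G has the edge d–a. Hence tw(G) = 1 exactly.

Treewidth 1.
One such decomposition:
Bags: B1 = {a, d}  B2 = {a, c}  B3 = {a, b}  B4 = {a, e}
Tree: B1–B2, B1–B3, B3–B4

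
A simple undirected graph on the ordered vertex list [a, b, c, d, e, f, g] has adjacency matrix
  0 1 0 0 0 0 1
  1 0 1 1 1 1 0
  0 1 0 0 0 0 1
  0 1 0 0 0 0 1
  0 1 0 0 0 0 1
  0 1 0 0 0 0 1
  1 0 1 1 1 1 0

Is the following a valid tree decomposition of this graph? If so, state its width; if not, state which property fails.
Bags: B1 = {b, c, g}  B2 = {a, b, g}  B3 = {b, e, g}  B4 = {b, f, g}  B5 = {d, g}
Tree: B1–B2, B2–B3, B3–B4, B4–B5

No — edge (b,d) lies in no bag.

A tree decomposition must satisfy three properties: every vertex lies in some bag; for every edge, both endpoints lie together in some bag; and for every vertex, the bags containing it form a connected subtree. Here edge (b,d) lies in no bag, so the decomposition is invalid.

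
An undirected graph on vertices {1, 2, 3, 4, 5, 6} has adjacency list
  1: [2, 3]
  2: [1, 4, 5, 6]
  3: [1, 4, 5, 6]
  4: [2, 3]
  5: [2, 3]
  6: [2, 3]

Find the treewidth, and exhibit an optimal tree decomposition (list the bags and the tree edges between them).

Each bag holds 3 vertices, so the decomposition has width 2, which upper-bounds the treewidth. For the lower bound, G contains the cycle 1–2–6–3–1, so G is not a forest; only forests have treewidth ≤ 1, hence tw(G) ≥ 2. The upper and lower bounds meet at 2, so that is the treewidth.

Treewidth 2.
One such decomposition:
Bags: B1 = {1, 2, 3}  B2 = {2, 3, 6}  B3 = {2, 3, 4}  B4 = {2, 3, 5}
Tree: B1–B2, B2–B3, B3–B4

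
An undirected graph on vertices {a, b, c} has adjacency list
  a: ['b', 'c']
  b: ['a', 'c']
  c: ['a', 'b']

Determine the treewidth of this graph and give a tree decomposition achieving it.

A single bag containing all 3 vertices is trivially a valid decomposition of width 2. For the lower bound, the 3 vertices {a, b, c} are pairwise adjacent, and any tree decomposition puts a clique entirely inside one bag — forcing width ≥ 2. Hence tw(G) = 2 exactly.

Treewidth 2.
One optimal decomposition is:
Bags: B1 = {a, b, c}
Tree: (single bag)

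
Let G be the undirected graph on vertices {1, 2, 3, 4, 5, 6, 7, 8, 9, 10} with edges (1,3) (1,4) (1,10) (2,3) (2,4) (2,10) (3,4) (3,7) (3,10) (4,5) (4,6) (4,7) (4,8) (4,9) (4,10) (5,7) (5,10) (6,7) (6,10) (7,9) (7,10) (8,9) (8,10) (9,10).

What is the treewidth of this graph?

3

A width-3 tree decomposition is:
Bags: B1 = {3, 4, 7, 10}  B2 = {4, 5, 7, 10}  B3 = {4, 7, 9, 10}  B4 = {4, 6, 7, 10}  B5 = {2, 3, 4, 10}  B6 = {1, 3, 4, 10}  B7 = {4, 8, 9, 10}
Tree: B1–B2, B1–B3, B1–B4, B1–B5, B1–B6, B3–B7
The largest bag has 4 vertices, giving width 3; this decomposition certifies tw(G) ≤ 3. For the lower bound, the 4 vertices {4, 8, 9, 10} are pairwise adjacent, and any tree decomposition puts a clique entirely inside one bag — forcing width ≥ 3. Therefore the treewidth is 3.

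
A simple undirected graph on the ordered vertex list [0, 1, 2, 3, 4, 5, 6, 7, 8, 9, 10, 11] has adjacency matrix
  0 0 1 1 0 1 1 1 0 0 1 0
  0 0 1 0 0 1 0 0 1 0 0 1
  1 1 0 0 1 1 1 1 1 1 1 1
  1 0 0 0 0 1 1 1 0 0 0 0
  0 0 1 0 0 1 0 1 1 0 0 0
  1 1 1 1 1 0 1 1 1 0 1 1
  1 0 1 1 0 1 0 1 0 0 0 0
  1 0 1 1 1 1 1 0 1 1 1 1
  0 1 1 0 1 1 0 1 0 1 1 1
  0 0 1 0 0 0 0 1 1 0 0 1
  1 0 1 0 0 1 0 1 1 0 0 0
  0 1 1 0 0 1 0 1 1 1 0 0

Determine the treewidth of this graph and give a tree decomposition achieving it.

Treewidth 4.
Bags: B1 = {2, 5, 7, 8, 10}  B2 = {0, 2, 5, 7, 10}  B3 = {2, 5, 7, 8, 11}  B4 = {2, 7, 8, 9, 11}  B5 = {2, 4, 5, 7, 8}  B6 = {0, 2, 5, 6, 7}  B7 = {1, 2, 5, 8, 11}  B8 = {0, 3, 5, 6, 7}
Tree: B1–B2, B1–B3, B3–B4, B1–B5, B2–B6, B3–B7, B6–B8

The largest bag has 5 vertices, giving width 4; this decomposition certifies tw(G) ≤ 4. For the lower bound, the 5 vertices {2, 7, 8, 9, 11} are pairwise adjacent, and any tree decomposition puts a clique entirely inside one bag — forcing width ≥ 4. Hence tw(G) = 4 exactly.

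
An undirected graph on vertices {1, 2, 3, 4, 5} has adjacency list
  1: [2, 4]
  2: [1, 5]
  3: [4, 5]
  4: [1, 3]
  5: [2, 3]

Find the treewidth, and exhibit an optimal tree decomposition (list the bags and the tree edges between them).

Treewidth 2.
One optimal decomposition is:
Bags: B1 = {2, 3, 5}  B2 = {2, 3, 4}  B3 = {1, 2, 4}
Tree: B1–B2, B2–B3

The largest bag has 3 vertices, giving width 2; this decomposition certifies tw(G) ≤ 2. The edges 2–5–3–4–1–2 form a cycle, so G is not a tree and its treewidth is at least 2. Hence tw(G) = 2 exactly.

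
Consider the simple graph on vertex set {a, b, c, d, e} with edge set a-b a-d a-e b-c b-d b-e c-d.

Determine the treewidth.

A width-2 tree decomposition is:
Bags: B1 = {b, c, d}  B2 = {a, b, d}  B3 = {a, b, e}
Tree: B1–B2, B2–B3
Each bag holds 3 vertices, so the decomposition has width 2, which upper-bounds the treewidth. Conversely, {b, c, d} is a clique of size 3, and the vertices of any clique must share a bag in every tree decomposition; so some bag has ≥ 3 vertices and tw(G) ≥ 2. Hence tw(G) = 2 exactly.

2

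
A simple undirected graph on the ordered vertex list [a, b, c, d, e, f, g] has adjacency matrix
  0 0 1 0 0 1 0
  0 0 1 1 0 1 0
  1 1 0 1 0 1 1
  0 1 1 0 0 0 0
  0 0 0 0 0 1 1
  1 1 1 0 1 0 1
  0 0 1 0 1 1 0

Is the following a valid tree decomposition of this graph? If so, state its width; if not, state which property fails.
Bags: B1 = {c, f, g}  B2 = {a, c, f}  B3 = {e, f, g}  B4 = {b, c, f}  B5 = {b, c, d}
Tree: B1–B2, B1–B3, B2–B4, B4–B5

Checking the three conditions: (i) the bags cover all of {a, b, c, d, e, f, g}; (ii) for each edge, some bag contains both endpoints; (iii) the bags containing any fixed vertex form a subtree. All hold, so the decomposition is valid with width 3 − 1 = 2.

Yes; width 2.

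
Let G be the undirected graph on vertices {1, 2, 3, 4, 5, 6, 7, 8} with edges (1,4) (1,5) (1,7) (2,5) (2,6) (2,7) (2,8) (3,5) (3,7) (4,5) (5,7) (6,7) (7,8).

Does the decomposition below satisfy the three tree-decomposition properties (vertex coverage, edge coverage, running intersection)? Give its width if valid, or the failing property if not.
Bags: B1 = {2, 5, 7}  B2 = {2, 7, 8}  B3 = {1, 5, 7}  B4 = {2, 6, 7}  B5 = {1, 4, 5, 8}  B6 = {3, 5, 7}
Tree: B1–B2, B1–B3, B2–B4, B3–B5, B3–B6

A tree decomposition must satisfy three properties: every vertex lies in some bag; for every edge, both endpoints lie together in some bag; and for every vertex, the bags containing it form a connected subtree. Here bags containing vertex 8 are not connected in the tree, so the decomposition is invalid.

No — bags containing vertex 8 are not connected in the tree.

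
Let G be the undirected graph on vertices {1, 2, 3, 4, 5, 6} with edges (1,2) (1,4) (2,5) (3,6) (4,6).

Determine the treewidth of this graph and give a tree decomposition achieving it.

Each bag holds 2 vertices, so the decomposition has width 1, which upper-bounds the treewidth. G has an edge, so its treewidth is at least 1. Hence tw(G) = 1 exactly.

Treewidth 1.
One optimal decomposition is:
Bags: B1 = {3, 6}  B2 = {4, 6}  B3 = {1, 4}  B4 = {1, 2}  B5 = {2, 5}
Tree: B1–B2, B2–B3, B3–B4, B4–B5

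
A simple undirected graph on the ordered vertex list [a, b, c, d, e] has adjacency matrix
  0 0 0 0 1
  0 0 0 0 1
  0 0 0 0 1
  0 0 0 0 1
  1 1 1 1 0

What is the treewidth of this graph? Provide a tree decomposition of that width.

Every bag has size at most 2, so the width is 2 − 1 = 1 and tw(G) ≤ 1. Any graph with an edge has treewidth ≥ 1, and G has the edge e–b. Hence tw(G) = 1 exactly.

Treewidth 1.
One optimal decomposition is:
Bags: B1 = {b, e}  B2 = {d, e}  B3 = {c, e}  B4 = {a, e}
Tree: B1–B2, B1–B3, B2–B4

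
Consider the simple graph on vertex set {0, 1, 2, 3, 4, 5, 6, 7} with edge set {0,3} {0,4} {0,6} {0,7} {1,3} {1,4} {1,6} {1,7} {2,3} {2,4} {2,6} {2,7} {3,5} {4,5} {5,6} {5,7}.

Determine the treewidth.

A width-4 tree decomposition is:
Bags: B1 = {1, 3, 4, 6, 7}  B2 = {3, 4, 5, 6, 7}  B3 = {2, 3, 4, 6, 7}  B4 = {0, 3, 4, 6, 7}
Tree: B1–B2, B2–B3, B3–B4
Each bag holds 5 vertices, so the decomposition has width 4, which upper-bounds the treewidth. For the lower bound: the 5 vertex sets {1,7}, {4,5}, {2,6}, {3}, {0} are disjoint, each induces a connected subgraph, and every pair is joined by at least one edge of G. Contracting each set to a single vertex therefore yields K_{5} as a minor, and since treewidth is minor-monotone, tw(G) ≥ tw(K_{5}) = 4. The upper and lower bounds meet at 4, so that is the treewidth.

4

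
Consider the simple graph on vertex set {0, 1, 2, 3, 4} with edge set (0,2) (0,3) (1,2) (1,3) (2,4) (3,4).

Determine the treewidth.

2

A width-2 tree decomposition is:
Bags: B1 = {1, 2, 3}  B2 = {0, 2, 3}  B3 = {2, 3, 4}
Tree: B1–B2, B2–B3
Each bag holds 3 vertices, so the decomposition has width 2, which upper-bounds the treewidth. For the lower bound, G contains the cycle 2–1–3–0–2, so G is not a forest; only forests have treewidth ≤ 1, hence tw(G) ≥ 2. The upper and lower bounds meet at 2, so that is the treewidth.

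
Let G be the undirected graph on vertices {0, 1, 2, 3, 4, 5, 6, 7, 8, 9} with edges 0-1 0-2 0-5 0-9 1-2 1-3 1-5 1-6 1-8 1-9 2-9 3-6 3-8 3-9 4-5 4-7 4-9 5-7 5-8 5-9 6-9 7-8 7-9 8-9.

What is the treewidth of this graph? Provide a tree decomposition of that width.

Each bag holds 4 vertices, so the decomposition has width 3, which upper-bounds the treewidth. On the other hand G contains the 4-clique {0, 1, 2, 9}. A clique must lie in a single bag of any decomposition, so no decomposition can have width below 3. Hence tw(G) = 3 exactly.

Treewidth 3.
One such decomposition:
Bags: B1 = {1, 5, 8, 9}  B2 = {1, 3, 8, 9}  B3 = {0, 1, 5, 9}  B4 = {5, 7, 8, 9}  B5 = {4, 5, 7, 9}  B6 = {0, 1, 2, 9}  B7 = {1, 3, 6, 9}
Tree: B1–B2, B1–B3, B1–B4, B4–B5, B3–B6, B2–B7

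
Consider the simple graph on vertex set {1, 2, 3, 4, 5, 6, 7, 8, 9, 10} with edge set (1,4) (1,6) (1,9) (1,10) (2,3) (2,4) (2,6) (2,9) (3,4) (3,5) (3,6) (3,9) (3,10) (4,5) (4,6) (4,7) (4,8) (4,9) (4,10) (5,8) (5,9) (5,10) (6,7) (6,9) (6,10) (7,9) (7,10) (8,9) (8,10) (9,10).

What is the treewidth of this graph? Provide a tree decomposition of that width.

Treewidth 4.
One such decomposition:
Bags: B1 = {3, 4, 5, 9, 10}  B2 = {3, 4, 6, 9, 10}  B3 = {1, 4, 6, 9, 10}  B4 = {4, 5, 8, 9, 10}  B5 = {4, 6, 7, 9, 10}  B6 = {2, 3, 4, 6, 9}
Tree: B1–B2, B2–B3, B1–B4, B3–B5, B2–B6

The largest bag has 5 vertices, giving width 4; this decomposition certifies tw(G) ≤ 4. On the other hand G contains the 5-clique {2, 3, 4, 6, 9}. A clique must lie in a single bag of any decomposition, so no decomposition can have width below 4. Hence tw(G) = 4 exactly.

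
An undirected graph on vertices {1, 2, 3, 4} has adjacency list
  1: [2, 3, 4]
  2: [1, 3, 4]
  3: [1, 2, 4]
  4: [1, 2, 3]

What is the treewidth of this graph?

A width-3 tree decomposition is:
Bags: B1 = {1, 2, 3, 4}
Tree: (single bag)
A single bag containing all 4 vertices is trivially a valid decomposition of width 3. For the lower bound, the 4 vertices {1, 2, 3, 4} are pairwise adjacent, and any tree decomposition puts a clique entirely inside one bag — forcing width ≥ 3. Therefore the treewidth is 3.

3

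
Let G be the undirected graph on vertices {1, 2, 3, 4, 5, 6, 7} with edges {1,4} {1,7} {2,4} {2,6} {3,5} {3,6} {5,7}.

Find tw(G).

2

A width-2 tree decomposition is:
Bags: B1 = {2, 3, 6}  B2 = {2, 3, 4}  B3 = {1, 3, 4}  B4 = {1, 3, 7}  B5 = {3, 5, 7}
Tree: B1–B2, B2–B3, B3–B4, B4–B5
Every bag has size at most 3, so the width is 3 − 1 = 2 and tw(G) ≤ 2. The edges 3–6–2–4–1–7–5–3 form a cycle, so G is not a tree and its treewidth is at least 2. Therefore the treewidth is 2.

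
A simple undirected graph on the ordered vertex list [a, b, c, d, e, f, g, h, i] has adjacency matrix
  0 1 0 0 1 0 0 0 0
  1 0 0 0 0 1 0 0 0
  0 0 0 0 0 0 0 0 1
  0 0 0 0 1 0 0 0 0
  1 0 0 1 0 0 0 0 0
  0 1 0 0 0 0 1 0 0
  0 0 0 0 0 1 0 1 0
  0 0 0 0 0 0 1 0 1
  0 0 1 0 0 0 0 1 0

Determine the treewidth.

A width-1 tree decomposition is:
Bags: B1 = {c, i}  B2 = {h, i}  B3 = {g, h}  B4 = {f, g}  B5 = {b, f}  B6 = {a, b}  B7 = {a, e}  B8 = {d, e}
Tree: B1–B2, B2–B3, B3–B4, B4–B5, B5–B6, B6–B7, B7–B8
Every bag has size at most 2, so the width is 2 − 1 = 1 and tw(G) ≤ 1. Since G has at least one edge (e.g. c–i), it is not an edgeless graph, so tw(G) ≥ 1. Combining the bounds, tw(G) = 1.

1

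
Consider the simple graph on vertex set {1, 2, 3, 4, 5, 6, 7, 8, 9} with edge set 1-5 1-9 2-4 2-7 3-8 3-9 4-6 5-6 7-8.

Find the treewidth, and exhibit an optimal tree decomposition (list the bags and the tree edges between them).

Treewidth 2.
Bags: B1 = {2, 4, 7}  B2 = {4, 7, 8}  B3 = {3, 4, 8}  B4 = {3, 4, 9}  B5 = {1, 4, 9}  B6 = {1, 4, 5}  B7 = {4, 5, 6}
Tree: B1–B2, B2–B3, B3–B4, B4–B5, B5–B6, B6–B7

Each bag holds 3 vertices, so the decomposition has width 2, which upper-bounds the treewidth. The edges 4–2–7–8–3–9–1–5–6–4 form a cycle, so G is not a tree and its treewidth is at least 2. The upper and lower bounds meet at 2, so that is the treewidth.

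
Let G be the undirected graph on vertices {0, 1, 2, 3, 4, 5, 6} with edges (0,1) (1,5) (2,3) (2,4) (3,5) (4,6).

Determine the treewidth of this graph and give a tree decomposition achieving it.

Each bag holds 2 vertices, so the decomposition has width 1, which upper-bounds the treewidth. G has an edge, so its treewidth is at least 1. The upper and lower bounds meet at 1, so that is the treewidth.

Treewidth 1.
One optimal decomposition is:
Bags: B1 = {0, 1}  B2 = {1, 5}  B3 = {3, 5}  B4 = {2, 3}  B5 = {2, 4}  B6 = {4, 6}
Tree: B1–B2, B2–B3, B3–B4, B4–B5, B5–B6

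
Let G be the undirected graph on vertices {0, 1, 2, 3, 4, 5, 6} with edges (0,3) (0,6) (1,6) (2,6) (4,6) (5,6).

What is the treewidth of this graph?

1

A width-1 tree decomposition is:
Bags: B1 = {0, 3}  B2 = {0, 6}  B3 = {1, 6}  B4 = {5, 6}  B5 = {2, 6}  B6 = {4, 6}
Tree: B1–B2, B2–B3, B3–B4, B4–B5, B5–B6
Every bag has size at most 2, so the width is 2 − 1 = 1 and tw(G) ≤ 1. Any graph with an edge has treewidth ≥ 1, and G has the edge 0–3. Combining the bounds, tw(G) = 1.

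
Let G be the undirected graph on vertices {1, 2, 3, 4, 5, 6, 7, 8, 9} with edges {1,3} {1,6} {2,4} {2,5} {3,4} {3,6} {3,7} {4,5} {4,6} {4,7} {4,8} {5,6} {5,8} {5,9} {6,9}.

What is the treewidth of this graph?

2

A width-2 tree decomposition is:
Bags: B1 = {4, 5, 6}  B2 = {3, 4, 6}  B3 = {4, 5, 8}  B4 = {2, 4, 5}  B5 = {1, 3, 6}  B6 = {3, 4, 7}  B7 = {5, 6, 9}
Tree: B1–B2, B1–B3, B1–B4, B2–B5, B2–B6, B1–B7
Each bag holds 3 vertices, so the decomposition has width 2, which upper-bounds the treewidth. Conversely, {1, 3, 6} is a clique of size 3, and the vertices of any clique must share a bag in every tree decomposition; so some bag has ≥ 3 vertices and tw(G) ≥ 2. Hence tw(G) = 2 exactly.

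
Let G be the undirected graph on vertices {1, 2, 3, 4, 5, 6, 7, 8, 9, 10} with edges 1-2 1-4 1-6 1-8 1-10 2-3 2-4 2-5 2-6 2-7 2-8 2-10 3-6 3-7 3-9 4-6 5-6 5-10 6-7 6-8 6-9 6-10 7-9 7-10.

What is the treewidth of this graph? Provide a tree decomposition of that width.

The largest bag has 4 vertices, giving width 3; this decomposition certifies tw(G) ≤ 3. On the other hand G contains the 4-clique {3, 6, 7, 9}. A clique must lie in a single bag of any decomposition, so no decomposition can have width below 3. The upper and lower bounds meet at 3, so that is the treewidth.

Treewidth 3.
Bags: B1 = {1, 2, 6, 8}  B2 = {1, 2, 6, 10}  B3 = {2, 5, 6, 10}  B4 = {2, 6, 7, 10}  B5 = {2, 3, 6, 7}  B6 = {1, 2, 4, 6}  B7 = {3, 6, 7, 9}
Tree: B1–B2, B2–B3, B2–B4, B4–B5, B2–B6, B5–B7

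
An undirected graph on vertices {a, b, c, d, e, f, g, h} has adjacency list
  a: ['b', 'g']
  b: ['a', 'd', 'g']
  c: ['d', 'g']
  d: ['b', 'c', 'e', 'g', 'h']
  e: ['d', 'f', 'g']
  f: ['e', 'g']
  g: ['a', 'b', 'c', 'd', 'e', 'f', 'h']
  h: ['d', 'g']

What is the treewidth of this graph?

2

A width-2 tree decomposition is:
Bags: B1 = {d, e, g}  B2 = {b, d, g}  B3 = {d, g, h}  B4 = {c, d, g}  B5 = {e, f, g}  B6 = {a, b, g}
Tree: B1–B2, B1–B3, B1–B4, B1–B5, B2–B6
Every bag has size at most 3, so the width is 3 − 1 = 2 and tw(G) ≤ 2. Conversely, {d, e, g} is a clique of size 3, and the vertices of any clique must share a bag in every tree decomposition; so some bag has ≥ 3 vertices and tw(G) ≥ 2. Combining the bounds, tw(G) = 2.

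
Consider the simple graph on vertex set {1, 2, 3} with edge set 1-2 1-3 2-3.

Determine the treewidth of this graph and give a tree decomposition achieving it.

A single bag containing all 3 vertices is trivially a valid decomposition of width 2. Conversely, {1, 2, 3} is a clique of size 3, and the vertices of any clique must share a bag in every tree decomposition; so some bag has ≥ 3 vertices and tw(G) ≥ 2. The upper and lower bounds meet at 2, so that is the treewidth.

Treewidth 2.
One optimal decomposition is:
Bags: B1 = {1, 2, 3}
Tree: (single bag)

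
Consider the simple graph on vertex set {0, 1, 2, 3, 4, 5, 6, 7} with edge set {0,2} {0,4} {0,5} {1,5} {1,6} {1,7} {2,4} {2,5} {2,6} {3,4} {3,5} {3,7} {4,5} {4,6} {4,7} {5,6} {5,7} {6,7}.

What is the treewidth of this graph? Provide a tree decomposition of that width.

Treewidth 3.
One optimal decomposition is:
Bags: B1 = {4, 5, 6, 7}  B2 = {1, 5, 6, 7}  B3 = {3, 4, 5, 7}  B4 = {2, 4, 5, 6}  B5 = {0, 2, 4, 5}
Tree: B1–B2, B1–B3, B1–B4, B4–B5

Every bag has size at most 4, so the width is 4 − 1 = 3 and tw(G) ≤ 3. For the lower bound, the 4 vertices {1, 5, 6, 7} are pairwise adjacent, and any tree decomposition puts a clique entirely inside one bag — forcing width ≥ 3. The upper and lower bounds meet at 3, so that is the treewidth.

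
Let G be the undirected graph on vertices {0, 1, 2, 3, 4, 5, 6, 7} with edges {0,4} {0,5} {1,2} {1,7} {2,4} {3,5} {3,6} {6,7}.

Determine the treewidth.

2

A width-2 tree decomposition is:
Bags: B1 = {1, 2, 4}  B2 = {1, 4, 7}  B3 = {4, 6, 7}  B4 = {3, 4, 6}  B5 = {3, 4, 5}  B6 = {0, 4, 5}
Tree: B1–B2, B2–B3, B3–B4, B4–B5, B5–B6
Each bag holds 3 vertices, so the decomposition has width 2, which upper-bounds the treewidth. Since 4–2–1–7–6–3–5–0–4 is a cycle in G, G is not acyclic. Forests are exactly the graphs of treewidth ≤ 1, so tw(G) ≥ 2. The upper and lower bounds meet at 2, so that is the treewidth.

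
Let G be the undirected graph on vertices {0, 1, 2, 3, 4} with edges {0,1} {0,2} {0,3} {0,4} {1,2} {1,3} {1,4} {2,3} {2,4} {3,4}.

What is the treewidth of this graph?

A width-4 tree decomposition is:
Bags: B1 = {0, 1, 2, 3, 4}
Tree: (single bag)
A single bag containing all 5 vertices is trivially a valid decomposition of width 4. On the other hand G contains the 5-clique {0, 1, 2, 3, 4}. A clique must lie in a single bag of any decomposition, so no decomposition can have width below 4. The upper and lower bounds meet at 4, so that is the treewidth.

4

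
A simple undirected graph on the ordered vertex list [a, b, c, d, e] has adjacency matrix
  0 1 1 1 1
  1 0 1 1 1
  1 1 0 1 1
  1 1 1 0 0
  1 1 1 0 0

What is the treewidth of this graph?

3

A width-3 tree decomposition is:
Bags: B1 = {a, b, c, d}  B2 = {a, b, c, e}
Tree: B1–B2
Every bag has size at most 4, so the width is 4 − 1 = 3 and tw(G) ≤ 3. On the other hand G contains the 4-clique {a, b, c, d}. A clique must lie in a single bag of any decomposition, so no decomposition can have width below 3. The upper and lower bounds meet at 3, so that is the treewidth.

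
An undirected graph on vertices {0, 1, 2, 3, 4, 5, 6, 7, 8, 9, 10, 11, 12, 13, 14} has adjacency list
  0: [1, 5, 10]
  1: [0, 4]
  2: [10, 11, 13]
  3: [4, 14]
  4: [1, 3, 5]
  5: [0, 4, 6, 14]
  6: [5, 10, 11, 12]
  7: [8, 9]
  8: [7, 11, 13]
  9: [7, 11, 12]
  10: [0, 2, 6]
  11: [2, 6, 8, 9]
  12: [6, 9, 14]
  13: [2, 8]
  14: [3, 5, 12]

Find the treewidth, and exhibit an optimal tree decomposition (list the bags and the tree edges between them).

Treewidth 3.
One optimal decomposition is:
Bags: B1 = {7, 8, 9, 13}  B2 = {8, 9, 11, 13}  B3 = {2, 9, 11, 13}  B4 = {2, 9, 11, 12}  B5 = {2, 6, 11, 12}  B6 = {2, 6, 10, 12}  B7 = {6, 10, 12, 14}  B8 = {5, 6, 10, 14}  B9 = {0, 5, 10, 14}  B10 = {0, 3, 5, 14}  B11 = {0, 3, 4, 5}  B12 = {0, 1, 3, 4}
Tree: B1–B2, B2–B3, B3–B4, B4–B5, B5–B6, B6–B7, B7–B8, B8–B9, B9–B10, B10–B11, B11–B12

Each bag holds 4 vertices, so the decomposition has width 3, which upper-bounds the treewidth. For the lower bound: the 4 vertex sets {7,8,13}, {9}, {11}, {2,6,10,12} are disjoint, each induces a connected subgraph, and every pair is joined by at least one edge of G. Contracting each set to a single vertex therefore yields K_{4} as a minor, and since treewidth is minor-monotone, tw(G) ≥ tw(K_{4}) = 3. Hence tw(G) = 3 exactly.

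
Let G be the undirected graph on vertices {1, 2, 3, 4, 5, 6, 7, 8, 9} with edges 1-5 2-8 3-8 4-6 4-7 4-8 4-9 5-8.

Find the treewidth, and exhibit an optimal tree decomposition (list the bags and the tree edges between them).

Treewidth 1.
One optimal decomposition is:
Bags: B1 = {5, 8}  B2 = {3, 8}  B3 = {4, 8}  B4 = {4, 7}  B5 = {1, 5}  B6 = {4, 9}  B7 = {4, 6}  B8 = {2, 8}
Tree: B1–B2, B2–B3, B3–B4, B1–B5, B4–B6, B4–B7, B1–B8

Each bag holds 2 vertices, so the decomposition has width 1, which upper-bounds the treewidth. G has an edge, so its treewidth is at least 1. Hence tw(G) = 1 exactly.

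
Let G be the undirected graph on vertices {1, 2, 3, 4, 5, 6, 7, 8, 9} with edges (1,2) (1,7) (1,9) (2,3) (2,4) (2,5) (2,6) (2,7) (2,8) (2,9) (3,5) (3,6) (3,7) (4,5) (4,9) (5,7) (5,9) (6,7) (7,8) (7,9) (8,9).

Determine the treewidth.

A width-3 tree decomposition is:
Bags: B1 = {2, 5, 7, 9}  B2 = {2, 4, 5, 9}  B3 = {2, 3, 5, 7}  B4 = {2, 3, 6, 7}  B5 = {1, 2, 7, 9}  B6 = {2, 7, 8, 9}
Tree: B1–B2, B1–B3, B3–B4, B1–B5, B5–B6
The largest bag has 4 vertices, giving width 3; this decomposition certifies tw(G) ≤ 3. Conversely, {2, 4, 5, 9} is a clique of size 4, and the vertices of any clique must share a bag in every tree decomposition; so some bag has ≥ 4 vertices and tw(G) ≥ 3. Therefore the treewidth is 3.

3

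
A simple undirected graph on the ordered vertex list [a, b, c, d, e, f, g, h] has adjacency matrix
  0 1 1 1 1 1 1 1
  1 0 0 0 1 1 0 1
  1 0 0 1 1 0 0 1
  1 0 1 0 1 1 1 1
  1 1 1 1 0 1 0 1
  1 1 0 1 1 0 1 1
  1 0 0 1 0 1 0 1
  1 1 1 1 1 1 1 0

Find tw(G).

A width-4 tree decomposition is:
Bags: B1 = {a, d, e, f, h}  B2 = {a, d, f, g, h}  B3 = {a, b, e, f, h}  B4 = {a, c, d, e, h}
Tree: B1–B2, B1–B3, B1–B4
The largest bag has 5 vertices, giving width 4; this decomposition certifies tw(G) ≤ 4. For the lower bound, the 5 vertices {a, d, f, g, h} are pairwise adjacent, and any tree decomposition puts a clique entirely inside one bag — forcing width ≥ 4. Combining the bounds, tw(G) = 4.

4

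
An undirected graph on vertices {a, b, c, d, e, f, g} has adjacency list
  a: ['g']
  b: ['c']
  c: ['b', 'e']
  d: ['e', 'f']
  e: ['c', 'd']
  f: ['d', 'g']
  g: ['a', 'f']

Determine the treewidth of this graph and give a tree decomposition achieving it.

Each bag holds 2 vertices, so the decomposition has width 1, which upper-bounds the treewidth. Since G has at least one edge (e.g. a–g), it is not an edgeless graph, so tw(G) ≥ 1. Hence tw(G) = 1 exactly.

Treewidth 1.
Bags: B1 = {a, g}  B2 = {f, g}  B3 = {d, f}  B4 = {d, e}  B5 = {c, e}  B6 = {b, c}
Tree: B1–B2, B2–B3, B3–B4, B4–B5, B5–B6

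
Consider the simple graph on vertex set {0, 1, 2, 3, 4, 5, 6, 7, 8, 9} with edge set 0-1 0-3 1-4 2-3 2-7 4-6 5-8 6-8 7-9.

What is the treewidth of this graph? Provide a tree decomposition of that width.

Treewidth 1.
One such decomposition:
Bags: B1 = {5, 8}  B2 = {6, 8}  B3 = {4, 6}  B4 = {1, 4}  B5 = {0, 1}  B6 = {0, 3}  B7 = {2, 3}  B8 = {2, 7}  B9 = {7, 9}
Tree: B1–B2, B2–B3, B3–B4, B4–B5, B5–B6, B6–B7, B7–B8, B8–B9

Each bag holds 2 vertices, so the decomposition has width 1, which upper-bounds the treewidth. Since G has at least one edge (e.g. 5–8), it is not an edgeless graph, so tw(G) ≥ 1. Hence tw(G) = 1 exactly.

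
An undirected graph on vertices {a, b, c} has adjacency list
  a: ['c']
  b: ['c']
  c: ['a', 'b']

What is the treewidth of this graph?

A width-1 tree decomposition is:
Bags: B1 = {b, c}  B2 = {a, c}
Tree: B1–B2
The largest bag has 2 vertices, giving width 1; this decomposition certifies tw(G) ≤ 1. Since G has at least one edge (e.g. b–c), it is not an edgeless graph, so tw(G) ≥ 1. Combining the bounds, tw(G) = 1.

1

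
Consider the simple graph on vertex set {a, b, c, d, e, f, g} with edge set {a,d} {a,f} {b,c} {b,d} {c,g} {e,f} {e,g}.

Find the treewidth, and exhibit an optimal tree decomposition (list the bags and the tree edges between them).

Treewidth 2.
Bags: B1 = {a, e, f}  B2 = {a, e, g}  B3 = {a, c, g}  B4 = {a, b, c}  B5 = {a, b, d}
Tree: B1–B2, B2–B3, B3–B4, B4–B5

The largest bag has 3 vertices, giving width 2; this decomposition certifies tw(G) ≤ 2. Since a–f–e–g–c–b–d–a is a cycle in G, G is not acyclic. Forests are exactly the graphs of treewidth ≤ 1, so tw(G) ≥ 2. Combining the bounds, tw(G) = 2.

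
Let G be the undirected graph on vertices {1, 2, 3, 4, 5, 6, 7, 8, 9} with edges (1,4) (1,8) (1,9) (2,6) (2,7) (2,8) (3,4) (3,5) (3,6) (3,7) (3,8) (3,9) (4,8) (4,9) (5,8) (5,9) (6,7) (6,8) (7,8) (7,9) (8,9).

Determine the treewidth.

3

A width-3 tree decomposition is:
Bags: B1 = {3, 6, 7, 8}  B2 = {3, 7, 8, 9}  B3 = {3, 4, 8, 9}  B4 = {3, 5, 8, 9}  B5 = {2, 6, 7, 8}  B6 = {1, 4, 8, 9}
Tree: B1–B2, B2–B3, B2–B4, B1–B5, B3–B6
Each bag holds 4 vertices, so the decomposition has width 3, which upper-bounds the treewidth. On the other hand G contains the 4-clique {1, 4, 8, 9}. A clique must lie in a single bag of any decomposition, so no decomposition can have width below 3. Combining the bounds, tw(G) = 3.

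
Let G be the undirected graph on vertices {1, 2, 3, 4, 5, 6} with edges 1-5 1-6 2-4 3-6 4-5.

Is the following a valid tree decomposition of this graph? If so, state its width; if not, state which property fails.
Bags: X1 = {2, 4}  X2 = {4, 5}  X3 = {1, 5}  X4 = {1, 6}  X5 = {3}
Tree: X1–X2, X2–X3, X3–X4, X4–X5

A tree decomposition must satisfy three properties: every vertex lies in some bag; for every edge, both endpoints lie together in some bag; and for every vertex, the bags containing it form a connected subtree. Here edge (6,3) lies in no bag, so the decomposition is invalid.

No — edge (6,3) lies in no bag.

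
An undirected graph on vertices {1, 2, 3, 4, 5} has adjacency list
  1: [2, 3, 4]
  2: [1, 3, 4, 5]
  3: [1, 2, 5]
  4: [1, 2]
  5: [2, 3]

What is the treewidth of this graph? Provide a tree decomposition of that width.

Treewidth 2.
One optimal decomposition is:
Bags: B1 = {1, 2, 3}  B2 = {2, 3, 5}  B3 = {1, 2, 4}
Tree: B1–B2, B1–B3

The largest bag has 3 vertices, giving width 2; this decomposition certifies tw(G) ≤ 2. On the other hand G contains the 3-clique {1, 2, 3}. A clique must lie in a single bag of any decomposition, so no decomposition can have width below 2. The upper and lower bounds meet at 2, so that is the treewidth.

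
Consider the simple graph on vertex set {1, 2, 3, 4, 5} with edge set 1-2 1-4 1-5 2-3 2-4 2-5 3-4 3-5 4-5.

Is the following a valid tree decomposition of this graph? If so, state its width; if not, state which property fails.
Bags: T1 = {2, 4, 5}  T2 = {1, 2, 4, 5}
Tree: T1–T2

A tree decomposition must satisfy three properties: every vertex lies in some bag; for every edge, both endpoints lie together in some bag; and for every vertex, the bags containing it form a connected subtree. Here vertex 3 appears in no bag, so the decomposition is invalid.

No — vertex 3 appears in no bag.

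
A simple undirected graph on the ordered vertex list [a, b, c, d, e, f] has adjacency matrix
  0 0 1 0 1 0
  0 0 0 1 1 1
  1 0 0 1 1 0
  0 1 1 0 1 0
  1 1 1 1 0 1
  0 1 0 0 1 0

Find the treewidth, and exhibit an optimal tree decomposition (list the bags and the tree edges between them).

Every bag has size at most 3, so the width is 3 − 1 = 2 and tw(G) ≤ 2. On the other hand G contains the 3-clique {c, d, e}. A clique must lie in a single bag of any decomposition, so no decomposition can have width below 2. Combining the bounds, tw(G) = 2.

Treewidth 2.
One optimal decomposition is:
Bags: B1 = {b, d, e}  B2 = {c, d, e}  B3 = {a, c, e}  B4 = {b, e, f}
Tree: B1–B2, B2–B3, B1–B4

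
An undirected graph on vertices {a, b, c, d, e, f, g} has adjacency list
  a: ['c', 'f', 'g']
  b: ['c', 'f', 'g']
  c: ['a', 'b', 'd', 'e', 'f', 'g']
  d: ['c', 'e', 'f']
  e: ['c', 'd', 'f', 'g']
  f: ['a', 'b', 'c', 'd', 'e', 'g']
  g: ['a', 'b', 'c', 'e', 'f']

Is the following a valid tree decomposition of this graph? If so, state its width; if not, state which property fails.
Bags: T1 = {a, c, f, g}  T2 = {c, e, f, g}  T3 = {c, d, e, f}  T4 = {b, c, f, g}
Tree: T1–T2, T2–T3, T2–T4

Yes; width 3.

Vertex coverage: the bags together contain {a, b, c, d, e, f, g}, the full vertex set. Edge coverage: each edge of G has both endpoints in at least one bag. Running intersection: for every vertex, the bags containing it form a connected subtree. All three properties hold, so this is a valid tree decomposition of width max|bag| − 1 = 3, and hence tw(G) ≤ 3.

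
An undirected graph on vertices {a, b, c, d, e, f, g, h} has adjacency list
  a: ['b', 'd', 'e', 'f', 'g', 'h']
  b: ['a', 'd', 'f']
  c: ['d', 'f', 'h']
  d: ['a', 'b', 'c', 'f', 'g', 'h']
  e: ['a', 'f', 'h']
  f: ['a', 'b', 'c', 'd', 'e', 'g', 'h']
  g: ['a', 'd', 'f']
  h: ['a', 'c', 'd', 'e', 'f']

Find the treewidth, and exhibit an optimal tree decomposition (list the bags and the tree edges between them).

The largest bag has 4 vertices, giving width 3; this decomposition certifies tw(G) ≤ 3. On the other hand G contains the 4-clique {c, d, f, h}. A clique must lie in a single bag of any decomposition, so no decomposition can have width below 3. Hence tw(G) = 3 exactly.

Treewidth 3.
Bags: B1 = {a, d, f, h}  B2 = {a, b, d, f}  B3 = {c, d, f, h}  B4 = {a, d, f, g}  B5 = {a, e, f, h}
Tree: B1–B2, B1–B3, B1–B4, B1–B5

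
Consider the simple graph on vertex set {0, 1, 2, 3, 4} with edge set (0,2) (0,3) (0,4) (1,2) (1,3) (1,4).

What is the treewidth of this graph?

2

A width-2 tree decomposition is:
Bags: B1 = {0, 1, 4}  B2 = {0, 1, 2}  B3 = {0, 1, 3}
Tree: B1–B2, B2–B3
The largest bag has 3 vertices, giving width 2; this decomposition certifies tw(G) ≤ 2. The edges 0–4–1–2–0 form a cycle, so G is not a tree and its treewidth is at least 2. Hence tw(G) = 2 exactly.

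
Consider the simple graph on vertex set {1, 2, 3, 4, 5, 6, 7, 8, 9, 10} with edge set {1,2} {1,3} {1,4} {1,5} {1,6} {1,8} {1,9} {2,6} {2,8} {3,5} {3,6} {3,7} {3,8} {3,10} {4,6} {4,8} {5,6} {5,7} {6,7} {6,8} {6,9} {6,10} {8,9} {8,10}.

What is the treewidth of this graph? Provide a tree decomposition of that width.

The largest bag has 4 vertices, giving width 3; this decomposition certifies tw(G) ≤ 3. On the other hand G contains the 4-clique {1, 6, 8, 9}. A clique must lie in a single bag of any decomposition, so no decomposition can have width below 3. Hence tw(G) = 3 exactly.

Treewidth 3.
One optimal decomposition is:
Bags: B1 = {1, 3, 6, 8}  B2 = {1, 4, 6, 8}  B3 = {1, 3, 5, 6}  B4 = {1, 6, 8, 9}  B5 = {3, 6, 8, 10}  B6 = {3, 5, 6, 7}  B7 = {1, 2, 6, 8}
Tree: B1–B2, B1–B3, B2–B4, B1–B5, B3–B6, B1–B7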